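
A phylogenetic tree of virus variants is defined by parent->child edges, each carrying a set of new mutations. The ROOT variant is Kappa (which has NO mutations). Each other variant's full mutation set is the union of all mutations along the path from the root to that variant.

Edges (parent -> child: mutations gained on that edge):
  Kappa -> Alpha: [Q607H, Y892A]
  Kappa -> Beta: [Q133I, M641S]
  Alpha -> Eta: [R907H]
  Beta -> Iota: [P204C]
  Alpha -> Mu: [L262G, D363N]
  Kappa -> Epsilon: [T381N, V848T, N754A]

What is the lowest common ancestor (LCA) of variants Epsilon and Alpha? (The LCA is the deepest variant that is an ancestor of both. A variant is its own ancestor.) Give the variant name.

Path from root to Epsilon: Kappa -> Epsilon
  ancestors of Epsilon: {Kappa, Epsilon}
Path from root to Alpha: Kappa -> Alpha
  ancestors of Alpha: {Kappa, Alpha}
Common ancestors: {Kappa}
Walk up from Alpha: Alpha (not in ancestors of Epsilon), Kappa (in ancestors of Epsilon)
Deepest common ancestor (LCA) = Kappa

Answer: Kappa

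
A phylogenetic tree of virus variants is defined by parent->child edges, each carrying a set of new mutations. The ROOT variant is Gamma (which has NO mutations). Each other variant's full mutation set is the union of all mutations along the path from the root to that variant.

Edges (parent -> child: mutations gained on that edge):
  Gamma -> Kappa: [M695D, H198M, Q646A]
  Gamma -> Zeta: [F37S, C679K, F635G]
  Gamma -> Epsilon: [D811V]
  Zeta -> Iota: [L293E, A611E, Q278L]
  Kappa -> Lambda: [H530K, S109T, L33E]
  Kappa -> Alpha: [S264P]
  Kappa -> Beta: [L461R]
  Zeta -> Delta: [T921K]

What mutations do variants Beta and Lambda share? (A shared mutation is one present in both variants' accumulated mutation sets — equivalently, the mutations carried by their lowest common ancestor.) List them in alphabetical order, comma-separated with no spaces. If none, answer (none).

Accumulating mutations along path to Beta:
  At Gamma: gained [] -> total []
  At Kappa: gained ['M695D', 'H198M', 'Q646A'] -> total ['H198M', 'M695D', 'Q646A']
  At Beta: gained ['L461R'] -> total ['H198M', 'L461R', 'M695D', 'Q646A']
Mutations(Beta) = ['H198M', 'L461R', 'M695D', 'Q646A']
Accumulating mutations along path to Lambda:
  At Gamma: gained [] -> total []
  At Kappa: gained ['M695D', 'H198M', 'Q646A'] -> total ['H198M', 'M695D', 'Q646A']
  At Lambda: gained ['H530K', 'S109T', 'L33E'] -> total ['H198M', 'H530K', 'L33E', 'M695D', 'Q646A', 'S109T']
Mutations(Lambda) = ['H198M', 'H530K', 'L33E', 'M695D', 'Q646A', 'S109T']
Intersection: ['H198M', 'L461R', 'M695D', 'Q646A'] ∩ ['H198M', 'H530K', 'L33E', 'M695D', 'Q646A', 'S109T'] = ['H198M', 'M695D', 'Q646A']

Answer: H198M,M695D,Q646A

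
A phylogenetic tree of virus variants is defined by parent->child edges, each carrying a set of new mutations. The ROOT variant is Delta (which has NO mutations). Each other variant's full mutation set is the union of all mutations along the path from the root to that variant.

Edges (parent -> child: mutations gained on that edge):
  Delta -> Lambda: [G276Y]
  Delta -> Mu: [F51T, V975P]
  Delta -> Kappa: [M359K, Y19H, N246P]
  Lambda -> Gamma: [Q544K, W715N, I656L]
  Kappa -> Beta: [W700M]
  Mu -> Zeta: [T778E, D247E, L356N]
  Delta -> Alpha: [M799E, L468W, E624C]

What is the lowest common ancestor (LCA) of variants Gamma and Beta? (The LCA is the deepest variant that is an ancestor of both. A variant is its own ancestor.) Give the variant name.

Answer: Delta

Derivation:
Path from root to Gamma: Delta -> Lambda -> Gamma
  ancestors of Gamma: {Delta, Lambda, Gamma}
Path from root to Beta: Delta -> Kappa -> Beta
  ancestors of Beta: {Delta, Kappa, Beta}
Common ancestors: {Delta}
Walk up from Beta: Beta (not in ancestors of Gamma), Kappa (not in ancestors of Gamma), Delta (in ancestors of Gamma)
Deepest common ancestor (LCA) = Delta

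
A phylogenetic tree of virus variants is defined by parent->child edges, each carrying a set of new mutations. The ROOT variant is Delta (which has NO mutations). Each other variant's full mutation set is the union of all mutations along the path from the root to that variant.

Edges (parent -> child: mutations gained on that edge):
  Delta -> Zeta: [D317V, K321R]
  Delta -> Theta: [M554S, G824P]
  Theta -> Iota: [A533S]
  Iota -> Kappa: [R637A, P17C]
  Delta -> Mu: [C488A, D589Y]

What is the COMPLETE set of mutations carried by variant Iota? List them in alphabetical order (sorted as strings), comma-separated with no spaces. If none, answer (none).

At Delta: gained [] -> total []
At Theta: gained ['M554S', 'G824P'] -> total ['G824P', 'M554S']
At Iota: gained ['A533S'] -> total ['A533S', 'G824P', 'M554S']

Answer: A533S,G824P,M554S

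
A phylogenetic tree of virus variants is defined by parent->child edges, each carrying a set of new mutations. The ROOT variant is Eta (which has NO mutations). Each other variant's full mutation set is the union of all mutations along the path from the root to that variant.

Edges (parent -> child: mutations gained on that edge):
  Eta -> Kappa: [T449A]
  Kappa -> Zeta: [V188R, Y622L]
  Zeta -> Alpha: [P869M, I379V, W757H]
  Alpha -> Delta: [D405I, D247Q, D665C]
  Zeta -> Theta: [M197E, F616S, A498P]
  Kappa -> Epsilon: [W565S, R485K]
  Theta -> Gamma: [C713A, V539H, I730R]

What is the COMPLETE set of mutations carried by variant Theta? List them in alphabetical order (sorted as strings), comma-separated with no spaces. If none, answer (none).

At Eta: gained [] -> total []
At Kappa: gained ['T449A'] -> total ['T449A']
At Zeta: gained ['V188R', 'Y622L'] -> total ['T449A', 'V188R', 'Y622L']
At Theta: gained ['M197E', 'F616S', 'A498P'] -> total ['A498P', 'F616S', 'M197E', 'T449A', 'V188R', 'Y622L']

Answer: A498P,F616S,M197E,T449A,V188R,Y622L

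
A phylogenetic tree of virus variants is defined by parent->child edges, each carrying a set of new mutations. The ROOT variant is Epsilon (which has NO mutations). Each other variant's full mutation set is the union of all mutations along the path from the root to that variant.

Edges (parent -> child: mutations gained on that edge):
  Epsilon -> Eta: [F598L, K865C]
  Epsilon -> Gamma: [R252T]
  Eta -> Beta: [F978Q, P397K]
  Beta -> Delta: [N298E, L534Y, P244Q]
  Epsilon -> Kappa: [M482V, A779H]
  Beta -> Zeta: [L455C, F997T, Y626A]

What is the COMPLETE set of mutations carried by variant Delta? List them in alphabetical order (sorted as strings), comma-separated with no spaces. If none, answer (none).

At Epsilon: gained [] -> total []
At Eta: gained ['F598L', 'K865C'] -> total ['F598L', 'K865C']
At Beta: gained ['F978Q', 'P397K'] -> total ['F598L', 'F978Q', 'K865C', 'P397K']
At Delta: gained ['N298E', 'L534Y', 'P244Q'] -> total ['F598L', 'F978Q', 'K865C', 'L534Y', 'N298E', 'P244Q', 'P397K']

Answer: F598L,F978Q,K865C,L534Y,N298E,P244Q,P397K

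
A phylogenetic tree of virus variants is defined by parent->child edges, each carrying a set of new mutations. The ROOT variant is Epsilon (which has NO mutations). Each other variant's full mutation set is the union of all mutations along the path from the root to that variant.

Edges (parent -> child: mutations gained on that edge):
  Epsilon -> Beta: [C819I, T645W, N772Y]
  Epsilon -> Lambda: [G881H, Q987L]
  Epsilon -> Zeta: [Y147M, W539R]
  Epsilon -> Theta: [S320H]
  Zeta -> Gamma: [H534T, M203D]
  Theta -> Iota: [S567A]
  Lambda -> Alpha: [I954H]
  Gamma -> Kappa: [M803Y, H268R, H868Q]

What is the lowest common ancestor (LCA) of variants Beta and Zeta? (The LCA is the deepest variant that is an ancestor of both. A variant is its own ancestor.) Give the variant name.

Path from root to Beta: Epsilon -> Beta
  ancestors of Beta: {Epsilon, Beta}
Path from root to Zeta: Epsilon -> Zeta
  ancestors of Zeta: {Epsilon, Zeta}
Common ancestors: {Epsilon}
Walk up from Zeta: Zeta (not in ancestors of Beta), Epsilon (in ancestors of Beta)
Deepest common ancestor (LCA) = Epsilon

Answer: Epsilon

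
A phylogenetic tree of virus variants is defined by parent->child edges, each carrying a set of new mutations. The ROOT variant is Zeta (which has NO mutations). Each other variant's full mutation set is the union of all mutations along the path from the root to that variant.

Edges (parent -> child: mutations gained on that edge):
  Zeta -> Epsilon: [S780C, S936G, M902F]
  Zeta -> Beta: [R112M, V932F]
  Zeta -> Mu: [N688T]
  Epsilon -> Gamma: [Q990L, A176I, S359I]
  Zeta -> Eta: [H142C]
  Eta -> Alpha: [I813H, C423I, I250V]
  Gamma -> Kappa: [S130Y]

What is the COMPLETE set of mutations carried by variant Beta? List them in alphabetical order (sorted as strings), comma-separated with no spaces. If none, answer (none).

Answer: R112M,V932F

Derivation:
At Zeta: gained [] -> total []
At Beta: gained ['R112M', 'V932F'] -> total ['R112M', 'V932F']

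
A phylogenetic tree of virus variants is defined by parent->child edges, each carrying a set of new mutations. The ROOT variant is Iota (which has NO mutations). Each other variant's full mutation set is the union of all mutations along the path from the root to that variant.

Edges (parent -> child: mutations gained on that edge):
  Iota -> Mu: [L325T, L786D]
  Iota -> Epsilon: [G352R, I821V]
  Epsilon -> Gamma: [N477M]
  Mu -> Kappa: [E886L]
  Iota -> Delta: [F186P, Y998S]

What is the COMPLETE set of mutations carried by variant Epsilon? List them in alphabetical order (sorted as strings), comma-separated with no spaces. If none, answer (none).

At Iota: gained [] -> total []
At Epsilon: gained ['G352R', 'I821V'] -> total ['G352R', 'I821V']

Answer: G352R,I821V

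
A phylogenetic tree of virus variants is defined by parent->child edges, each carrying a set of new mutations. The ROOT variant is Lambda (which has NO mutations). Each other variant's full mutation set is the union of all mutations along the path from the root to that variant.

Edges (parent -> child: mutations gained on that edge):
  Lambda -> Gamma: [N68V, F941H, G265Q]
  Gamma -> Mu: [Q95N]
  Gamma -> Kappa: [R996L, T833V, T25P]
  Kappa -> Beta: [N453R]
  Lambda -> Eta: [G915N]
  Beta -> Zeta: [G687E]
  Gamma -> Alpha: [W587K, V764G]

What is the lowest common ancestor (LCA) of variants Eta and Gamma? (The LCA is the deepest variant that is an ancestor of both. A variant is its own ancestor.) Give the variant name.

Answer: Lambda

Derivation:
Path from root to Eta: Lambda -> Eta
  ancestors of Eta: {Lambda, Eta}
Path from root to Gamma: Lambda -> Gamma
  ancestors of Gamma: {Lambda, Gamma}
Common ancestors: {Lambda}
Walk up from Gamma: Gamma (not in ancestors of Eta), Lambda (in ancestors of Eta)
Deepest common ancestor (LCA) = Lambda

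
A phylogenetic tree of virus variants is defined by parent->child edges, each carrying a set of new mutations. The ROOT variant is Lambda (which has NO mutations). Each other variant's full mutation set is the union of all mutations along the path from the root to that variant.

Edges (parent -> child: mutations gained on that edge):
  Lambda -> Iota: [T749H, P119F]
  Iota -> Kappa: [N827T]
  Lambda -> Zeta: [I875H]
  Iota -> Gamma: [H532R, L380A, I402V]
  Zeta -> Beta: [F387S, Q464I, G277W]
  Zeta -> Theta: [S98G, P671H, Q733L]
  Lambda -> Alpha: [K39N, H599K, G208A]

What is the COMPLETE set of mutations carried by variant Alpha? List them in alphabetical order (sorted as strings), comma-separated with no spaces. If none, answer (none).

At Lambda: gained [] -> total []
At Alpha: gained ['K39N', 'H599K', 'G208A'] -> total ['G208A', 'H599K', 'K39N']

Answer: G208A,H599K,K39N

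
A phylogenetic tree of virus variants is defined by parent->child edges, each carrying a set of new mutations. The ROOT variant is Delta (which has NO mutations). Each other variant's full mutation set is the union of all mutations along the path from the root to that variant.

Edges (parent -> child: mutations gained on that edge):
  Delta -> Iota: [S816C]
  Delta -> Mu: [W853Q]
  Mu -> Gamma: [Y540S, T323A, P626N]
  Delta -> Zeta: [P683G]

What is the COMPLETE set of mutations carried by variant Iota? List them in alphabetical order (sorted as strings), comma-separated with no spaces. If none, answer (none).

Answer: S816C

Derivation:
At Delta: gained [] -> total []
At Iota: gained ['S816C'] -> total ['S816C']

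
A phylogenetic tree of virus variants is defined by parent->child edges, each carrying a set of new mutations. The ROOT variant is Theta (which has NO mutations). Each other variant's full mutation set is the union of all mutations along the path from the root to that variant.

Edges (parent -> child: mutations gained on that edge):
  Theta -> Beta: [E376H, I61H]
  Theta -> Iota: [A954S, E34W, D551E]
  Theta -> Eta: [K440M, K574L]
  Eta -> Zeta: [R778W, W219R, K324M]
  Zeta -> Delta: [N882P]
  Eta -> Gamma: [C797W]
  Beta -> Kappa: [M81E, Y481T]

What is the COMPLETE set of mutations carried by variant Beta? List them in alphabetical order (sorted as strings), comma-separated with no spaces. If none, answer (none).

At Theta: gained [] -> total []
At Beta: gained ['E376H', 'I61H'] -> total ['E376H', 'I61H']

Answer: E376H,I61H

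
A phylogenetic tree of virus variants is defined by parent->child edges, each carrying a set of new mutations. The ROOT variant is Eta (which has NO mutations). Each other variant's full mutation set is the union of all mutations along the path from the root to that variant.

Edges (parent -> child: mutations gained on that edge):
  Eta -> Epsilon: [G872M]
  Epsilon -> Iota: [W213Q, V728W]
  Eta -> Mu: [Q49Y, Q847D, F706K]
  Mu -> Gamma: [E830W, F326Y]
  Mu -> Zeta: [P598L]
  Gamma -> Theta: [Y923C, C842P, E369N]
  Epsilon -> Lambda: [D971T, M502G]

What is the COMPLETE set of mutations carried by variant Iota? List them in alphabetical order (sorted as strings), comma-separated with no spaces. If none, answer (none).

Answer: G872M,V728W,W213Q

Derivation:
At Eta: gained [] -> total []
At Epsilon: gained ['G872M'] -> total ['G872M']
At Iota: gained ['W213Q', 'V728W'] -> total ['G872M', 'V728W', 'W213Q']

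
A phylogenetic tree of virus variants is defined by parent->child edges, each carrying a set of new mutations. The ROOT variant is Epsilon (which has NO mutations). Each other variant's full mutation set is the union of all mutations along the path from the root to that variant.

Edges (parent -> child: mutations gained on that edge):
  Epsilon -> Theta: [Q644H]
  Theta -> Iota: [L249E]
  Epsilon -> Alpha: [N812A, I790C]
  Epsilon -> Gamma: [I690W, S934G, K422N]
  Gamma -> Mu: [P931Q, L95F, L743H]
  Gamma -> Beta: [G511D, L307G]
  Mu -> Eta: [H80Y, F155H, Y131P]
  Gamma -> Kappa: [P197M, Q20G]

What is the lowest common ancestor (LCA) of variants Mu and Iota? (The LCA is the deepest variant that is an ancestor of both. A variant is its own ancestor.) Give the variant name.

Answer: Epsilon

Derivation:
Path from root to Mu: Epsilon -> Gamma -> Mu
  ancestors of Mu: {Epsilon, Gamma, Mu}
Path from root to Iota: Epsilon -> Theta -> Iota
  ancestors of Iota: {Epsilon, Theta, Iota}
Common ancestors: {Epsilon}
Walk up from Iota: Iota (not in ancestors of Mu), Theta (not in ancestors of Mu), Epsilon (in ancestors of Mu)
Deepest common ancestor (LCA) = Epsilon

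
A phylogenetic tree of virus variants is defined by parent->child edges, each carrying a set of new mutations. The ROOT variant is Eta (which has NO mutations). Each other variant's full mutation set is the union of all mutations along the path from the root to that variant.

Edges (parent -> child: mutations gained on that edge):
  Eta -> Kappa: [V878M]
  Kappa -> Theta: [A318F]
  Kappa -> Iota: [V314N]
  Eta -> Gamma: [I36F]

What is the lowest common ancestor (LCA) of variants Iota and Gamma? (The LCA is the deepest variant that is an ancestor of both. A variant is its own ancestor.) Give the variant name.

Path from root to Iota: Eta -> Kappa -> Iota
  ancestors of Iota: {Eta, Kappa, Iota}
Path from root to Gamma: Eta -> Gamma
  ancestors of Gamma: {Eta, Gamma}
Common ancestors: {Eta}
Walk up from Gamma: Gamma (not in ancestors of Iota), Eta (in ancestors of Iota)
Deepest common ancestor (LCA) = Eta

Answer: Eta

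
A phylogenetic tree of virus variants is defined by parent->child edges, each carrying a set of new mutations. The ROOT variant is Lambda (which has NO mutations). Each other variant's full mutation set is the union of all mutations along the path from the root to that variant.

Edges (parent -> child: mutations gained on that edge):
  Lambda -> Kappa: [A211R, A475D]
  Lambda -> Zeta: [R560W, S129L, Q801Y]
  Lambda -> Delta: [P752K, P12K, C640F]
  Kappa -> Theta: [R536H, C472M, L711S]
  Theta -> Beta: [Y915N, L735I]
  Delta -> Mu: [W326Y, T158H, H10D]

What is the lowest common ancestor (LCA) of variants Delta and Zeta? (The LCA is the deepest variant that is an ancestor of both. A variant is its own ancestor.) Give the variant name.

Path from root to Delta: Lambda -> Delta
  ancestors of Delta: {Lambda, Delta}
Path from root to Zeta: Lambda -> Zeta
  ancestors of Zeta: {Lambda, Zeta}
Common ancestors: {Lambda}
Walk up from Zeta: Zeta (not in ancestors of Delta), Lambda (in ancestors of Delta)
Deepest common ancestor (LCA) = Lambda

Answer: Lambda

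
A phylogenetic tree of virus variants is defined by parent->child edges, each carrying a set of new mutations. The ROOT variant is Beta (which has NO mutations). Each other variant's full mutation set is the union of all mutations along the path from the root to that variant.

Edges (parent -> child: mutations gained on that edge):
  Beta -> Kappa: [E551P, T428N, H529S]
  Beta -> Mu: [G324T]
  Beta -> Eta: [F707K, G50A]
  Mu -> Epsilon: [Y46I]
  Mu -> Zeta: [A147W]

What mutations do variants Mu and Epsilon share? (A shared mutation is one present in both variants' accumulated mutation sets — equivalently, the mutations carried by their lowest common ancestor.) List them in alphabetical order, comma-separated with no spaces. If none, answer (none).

Answer: G324T

Derivation:
Accumulating mutations along path to Mu:
  At Beta: gained [] -> total []
  At Mu: gained ['G324T'] -> total ['G324T']
Mutations(Mu) = ['G324T']
Accumulating mutations along path to Epsilon:
  At Beta: gained [] -> total []
  At Mu: gained ['G324T'] -> total ['G324T']
  At Epsilon: gained ['Y46I'] -> total ['G324T', 'Y46I']
Mutations(Epsilon) = ['G324T', 'Y46I']
Intersection: ['G324T'] ∩ ['G324T', 'Y46I'] = ['G324T']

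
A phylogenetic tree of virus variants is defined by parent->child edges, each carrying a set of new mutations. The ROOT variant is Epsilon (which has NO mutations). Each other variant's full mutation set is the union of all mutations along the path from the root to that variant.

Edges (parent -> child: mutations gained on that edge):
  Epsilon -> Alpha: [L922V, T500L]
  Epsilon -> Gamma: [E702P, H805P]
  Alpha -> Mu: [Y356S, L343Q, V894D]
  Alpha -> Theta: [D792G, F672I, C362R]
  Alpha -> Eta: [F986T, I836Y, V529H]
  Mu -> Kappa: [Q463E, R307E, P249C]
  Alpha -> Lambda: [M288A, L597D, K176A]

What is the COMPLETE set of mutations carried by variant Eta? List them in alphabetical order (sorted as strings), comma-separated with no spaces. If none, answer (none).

Answer: F986T,I836Y,L922V,T500L,V529H

Derivation:
At Epsilon: gained [] -> total []
At Alpha: gained ['L922V', 'T500L'] -> total ['L922V', 'T500L']
At Eta: gained ['F986T', 'I836Y', 'V529H'] -> total ['F986T', 'I836Y', 'L922V', 'T500L', 'V529H']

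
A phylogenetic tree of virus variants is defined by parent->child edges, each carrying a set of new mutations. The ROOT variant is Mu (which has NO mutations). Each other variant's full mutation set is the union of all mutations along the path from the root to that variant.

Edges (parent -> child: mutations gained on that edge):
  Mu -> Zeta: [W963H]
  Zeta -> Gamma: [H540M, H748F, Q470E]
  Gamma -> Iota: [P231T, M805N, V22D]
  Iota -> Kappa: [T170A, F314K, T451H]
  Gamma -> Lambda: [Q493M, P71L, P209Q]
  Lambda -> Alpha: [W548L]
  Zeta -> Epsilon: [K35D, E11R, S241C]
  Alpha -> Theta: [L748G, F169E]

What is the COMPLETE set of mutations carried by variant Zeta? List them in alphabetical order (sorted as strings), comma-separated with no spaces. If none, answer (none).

At Mu: gained [] -> total []
At Zeta: gained ['W963H'] -> total ['W963H']

Answer: W963H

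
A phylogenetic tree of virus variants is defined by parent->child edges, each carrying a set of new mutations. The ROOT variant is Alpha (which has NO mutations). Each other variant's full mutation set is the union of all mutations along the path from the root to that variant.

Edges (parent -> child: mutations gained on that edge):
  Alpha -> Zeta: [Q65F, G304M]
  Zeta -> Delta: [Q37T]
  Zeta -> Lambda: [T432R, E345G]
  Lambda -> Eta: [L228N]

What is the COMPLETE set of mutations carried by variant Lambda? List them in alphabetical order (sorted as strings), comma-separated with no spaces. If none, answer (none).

Answer: E345G,G304M,Q65F,T432R

Derivation:
At Alpha: gained [] -> total []
At Zeta: gained ['Q65F', 'G304M'] -> total ['G304M', 'Q65F']
At Lambda: gained ['T432R', 'E345G'] -> total ['E345G', 'G304M', 'Q65F', 'T432R']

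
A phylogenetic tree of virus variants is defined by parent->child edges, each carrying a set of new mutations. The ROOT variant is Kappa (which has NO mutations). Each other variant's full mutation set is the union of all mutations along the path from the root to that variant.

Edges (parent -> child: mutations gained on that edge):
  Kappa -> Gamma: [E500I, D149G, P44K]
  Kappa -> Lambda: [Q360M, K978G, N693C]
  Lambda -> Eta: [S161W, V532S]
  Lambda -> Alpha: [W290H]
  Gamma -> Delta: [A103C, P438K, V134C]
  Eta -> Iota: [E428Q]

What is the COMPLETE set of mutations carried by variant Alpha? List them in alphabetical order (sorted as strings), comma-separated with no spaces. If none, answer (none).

Answer: K978G,N693C,Q360M,W290H

Derivation:
At Kappa: gained [] -> total []
At Lambda: gained ['Q360M', 'K978G', 'N693C'] -> total ['K978G', 'N693C', 'Q360M']
At Alpha: gained ['W290H'] -> total ['K978G', 'N693C', 'Q360M', 'W290H']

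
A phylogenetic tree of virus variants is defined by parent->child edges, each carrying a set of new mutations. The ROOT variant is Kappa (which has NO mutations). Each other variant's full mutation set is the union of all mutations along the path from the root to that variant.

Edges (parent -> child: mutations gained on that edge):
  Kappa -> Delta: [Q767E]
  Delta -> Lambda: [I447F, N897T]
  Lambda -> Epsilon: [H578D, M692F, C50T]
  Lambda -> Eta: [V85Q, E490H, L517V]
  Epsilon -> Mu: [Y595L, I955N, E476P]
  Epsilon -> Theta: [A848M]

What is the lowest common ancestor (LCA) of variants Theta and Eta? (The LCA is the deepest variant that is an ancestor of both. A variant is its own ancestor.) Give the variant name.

Path from root to Theta: Kappa -> Delta -> Lambda -> Epsilon -> Theta
  ancestors of Theta: {Kappa, Delta, Lambda, Epsilon, Theta}
Path from root to Eta: Kappa -> Delta -> Lambda -> Eta
  ancestors of Eta: {Kappa, Delta, Lambda, Eta}
Common ancestors: {Kappa, Delta, Lambda}
Walk up from Eta: Eta (not in ancestors of Theta), Lambda (in ancestors of Theta), Delta (in ancestors of Theta), Kappa (in ancestors of Theta)
Deepest common ancestor (LCA) = Lambda

Answer: Lambda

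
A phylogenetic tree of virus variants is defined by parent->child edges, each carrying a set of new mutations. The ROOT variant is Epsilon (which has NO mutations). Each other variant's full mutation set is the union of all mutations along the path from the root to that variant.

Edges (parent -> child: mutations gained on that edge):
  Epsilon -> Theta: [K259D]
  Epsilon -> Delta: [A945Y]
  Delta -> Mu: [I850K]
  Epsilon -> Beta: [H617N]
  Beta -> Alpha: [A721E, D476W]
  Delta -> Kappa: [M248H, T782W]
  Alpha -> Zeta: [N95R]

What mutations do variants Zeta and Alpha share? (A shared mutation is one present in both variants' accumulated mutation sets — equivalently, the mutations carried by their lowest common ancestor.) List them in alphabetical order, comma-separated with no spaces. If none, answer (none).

Answer: A721E,D476W,H617N

Derivation:
Accumulating mutations along path to Zeta:
  At Epsilon: gained [] -> total []
  At Beta: gained ['H617N'] -> total ['H617N']
  At Alpha: gained ['A721E', 'D476W'] -> total ['A721E', 'D476W', 'H617N']
  At Zeta: gained ['N95R'] -> total ['A721E', 'D476W', 'H617N', 'N95R']
Mutations(Zeta) = ['A721E', 'D476W', 'H617N', 'N95R']
Accumulating mutations along path to Alpha:
  At Epsilon: gained [] -> total []
  At Beta: gained ['H617N'] -> total ['H617N']
  At Alpha: gained ['A721E', 'D476W'] -> total ['A721E', 'D476W', 'H617N']
Mutations(Alpha) = ['A721E', 'D476W', 'H617N']
Intersection: ['A721E', 'D476W', 'H617N', 'N95R'] ∩ ['A721E', 'D476W', 'H617N'] = ['A721E', 'D476W', 'H617N']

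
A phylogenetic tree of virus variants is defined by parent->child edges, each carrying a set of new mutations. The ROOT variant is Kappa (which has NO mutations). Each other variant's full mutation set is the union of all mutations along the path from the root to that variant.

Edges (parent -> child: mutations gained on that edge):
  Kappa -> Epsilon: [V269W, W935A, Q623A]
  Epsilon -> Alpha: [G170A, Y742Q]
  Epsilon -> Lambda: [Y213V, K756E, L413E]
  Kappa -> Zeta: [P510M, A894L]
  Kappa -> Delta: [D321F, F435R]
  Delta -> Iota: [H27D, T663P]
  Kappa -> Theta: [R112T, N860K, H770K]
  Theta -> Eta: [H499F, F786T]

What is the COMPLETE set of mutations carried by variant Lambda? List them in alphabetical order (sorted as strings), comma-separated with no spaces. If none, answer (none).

Answer: K756E,L413E,Q623A,V269W,W935A,Y213V

Derivation:
At Kappa: gained [] -> total []
At Epsilon: gained ['V269W', 'W935A', 'Q623A'] -> total ['Q623A', 'V269W', 'W935A']
At Lambda: gained ['Y213V', 'K756E', 'L413E'] -> total ['K756E', 'L413E', 'Q623A', 'V269W', 'W935A', 'Y213V']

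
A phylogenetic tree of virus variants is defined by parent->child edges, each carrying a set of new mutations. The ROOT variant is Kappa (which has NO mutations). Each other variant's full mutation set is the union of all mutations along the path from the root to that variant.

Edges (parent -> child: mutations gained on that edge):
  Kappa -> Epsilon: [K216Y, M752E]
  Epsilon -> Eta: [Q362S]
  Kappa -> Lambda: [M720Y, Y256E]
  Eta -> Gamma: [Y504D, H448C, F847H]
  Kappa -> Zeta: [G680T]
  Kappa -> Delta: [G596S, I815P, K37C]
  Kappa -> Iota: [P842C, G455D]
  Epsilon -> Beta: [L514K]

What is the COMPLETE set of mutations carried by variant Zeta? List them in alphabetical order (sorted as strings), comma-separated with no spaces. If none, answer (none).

Answer: G680T

Derivation:
At Kappa: gained [] -> total []
At Zeta: gained ['G680T'] -> total ['G680T']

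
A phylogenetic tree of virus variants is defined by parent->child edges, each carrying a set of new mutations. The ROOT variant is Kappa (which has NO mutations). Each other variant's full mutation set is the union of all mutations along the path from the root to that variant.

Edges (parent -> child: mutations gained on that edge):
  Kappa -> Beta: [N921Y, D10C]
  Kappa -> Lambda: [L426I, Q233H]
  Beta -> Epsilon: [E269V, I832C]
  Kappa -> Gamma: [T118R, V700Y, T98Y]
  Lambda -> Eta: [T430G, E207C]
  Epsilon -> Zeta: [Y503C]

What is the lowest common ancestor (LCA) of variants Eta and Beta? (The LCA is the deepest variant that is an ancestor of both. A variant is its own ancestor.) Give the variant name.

Path from root to Eta: Kappa -> Lambda -> Eta
  ancestors of Eta: {Kappa, Lambda, Eta}
Path from root to Beta: Kappa -> Beta
  ancestors of Beta: {Kappa, Beta}
Common ancestors: {Kappa}
Walk up from Beta: Beta (not in ancestors of Eta), Kappa (in ancestors of Eta)
Deepest common ancestor (LCA) = Kappa

Answer: Kappa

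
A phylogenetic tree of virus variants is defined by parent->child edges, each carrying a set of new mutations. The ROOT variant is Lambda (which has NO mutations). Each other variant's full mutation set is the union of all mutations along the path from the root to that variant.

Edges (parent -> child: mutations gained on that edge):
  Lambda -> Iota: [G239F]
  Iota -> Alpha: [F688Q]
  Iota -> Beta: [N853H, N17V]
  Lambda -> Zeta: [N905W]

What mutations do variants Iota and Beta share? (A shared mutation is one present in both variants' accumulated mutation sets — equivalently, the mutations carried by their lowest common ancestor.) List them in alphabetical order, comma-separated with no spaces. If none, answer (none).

Answer: G239F

Derivation:
Accumulating mutations along path to Iota:
  At Lambda: gained [] -> total []
  At Iota: gained ['G239F'] -> total ['G239F']
Mutations(Iota) = ['G239F']
Accumulating mutations along path to Beta:
  At Lambda: gained [] -> total []
  At Iota: gained ['G239F'] -> total ['G239F']
  At Beta: gained ['N853H', 'N17V'] -> total ['G239F', 'N17V', 'N853H']
Mutations(Beta) = ['G239F', 'N17V', 'N853H']
Intersection: ['G239F'] ∩ ['G239F', 'N17V', 'N853H'] = ['G239F']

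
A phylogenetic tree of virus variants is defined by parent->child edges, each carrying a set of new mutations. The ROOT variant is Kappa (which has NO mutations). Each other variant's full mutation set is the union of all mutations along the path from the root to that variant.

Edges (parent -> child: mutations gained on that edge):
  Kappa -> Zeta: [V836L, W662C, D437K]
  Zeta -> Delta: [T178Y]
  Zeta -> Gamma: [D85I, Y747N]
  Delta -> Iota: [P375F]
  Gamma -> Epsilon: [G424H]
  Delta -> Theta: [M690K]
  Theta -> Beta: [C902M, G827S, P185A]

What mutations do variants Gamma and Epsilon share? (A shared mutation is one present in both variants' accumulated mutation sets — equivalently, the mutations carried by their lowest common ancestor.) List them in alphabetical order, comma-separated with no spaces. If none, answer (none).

Accumulating mutations along path to Gamma:
  At Kappa: gained [] -> total []
  At Zeta: gained ['V836L', 'W662C', 'D437K'] -> total ['D437K', 'V836L', 'W662C']
  At Gamma: gained ['D85I', 'Y747N'] -> total ['D437K', 'D85I', 'V836L', 'W662C', 'Y747N']
Mutations(Gamma) = ['D437K', 'D85I', 'V836L', 'W662C', 'Y747N']
Accumulating mutations along path to Epsilon:
  At Kappa: gained [] -> total []
  At Zeta: gained ['V836L', 'W662C', 'D437K'] -> total ['D437K', 'V836L', 'W662C']
  At Gamma: gained ['D85I', 'Y747N'] -> total ['D437K', 'D85I', 'V836L', 'W662C', 'Y747N']
  At Epsilon: gained ['G424H'] -> total ['D437K', 'D85I', 'G424H', 'V836L', 'W662C', 'Y747N']
Mutations(Epsilon) = ['D437K', 'D85I', 'G424H', 'V836L', 'W662C', 'Y747N']
Intersection: ['D437K', 'D85I', 'V836L', 'W662C', 'Y747N'] ∩ ['D437K', 'D85I', 'G424H', 'V836L', 'W662C', 'Y747N'] = ['D437K', 'D85I', 'V836L', 'W662C', 'Y747N']

Answer: D437K,D85I,V836L,W662C,Y747N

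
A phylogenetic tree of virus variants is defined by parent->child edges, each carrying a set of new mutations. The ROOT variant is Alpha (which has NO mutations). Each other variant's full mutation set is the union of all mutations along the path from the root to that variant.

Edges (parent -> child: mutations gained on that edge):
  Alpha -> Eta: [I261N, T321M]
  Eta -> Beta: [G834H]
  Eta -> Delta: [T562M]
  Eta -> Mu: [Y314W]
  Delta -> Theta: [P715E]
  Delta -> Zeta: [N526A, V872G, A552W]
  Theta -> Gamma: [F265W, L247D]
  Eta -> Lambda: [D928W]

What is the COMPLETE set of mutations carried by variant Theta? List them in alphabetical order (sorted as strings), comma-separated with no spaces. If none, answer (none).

At Alpha: gained [] -> total []
At Eta: gained ['I261N', 'T321M'] -> total ['I261N', 'T321M']
At Delta: gained ['T562M'] -> total ['I261N', 'T321M', 'T562M']
At Theta: gained ['P715E'] -> total ['I261N', 'P715E', 'T321M', 'T562M']

Answer: I261N,P715E,T321M,T562M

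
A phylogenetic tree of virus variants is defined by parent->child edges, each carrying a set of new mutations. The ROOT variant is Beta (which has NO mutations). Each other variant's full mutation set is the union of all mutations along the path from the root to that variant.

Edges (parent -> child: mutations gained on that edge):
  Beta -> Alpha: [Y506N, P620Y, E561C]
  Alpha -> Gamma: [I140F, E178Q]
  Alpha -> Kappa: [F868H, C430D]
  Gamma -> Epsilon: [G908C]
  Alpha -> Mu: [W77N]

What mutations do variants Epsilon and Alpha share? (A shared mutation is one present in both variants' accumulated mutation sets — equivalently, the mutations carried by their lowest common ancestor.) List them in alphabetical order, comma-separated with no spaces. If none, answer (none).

Answer: E561C,P620Y,Y506N

Derivation:
Accumulating mutations along path to Epsilon:
  At Beta: gained [] -> total []
  At Alpha: gained ['Y506N', 'P620Y', 'E561C'] -> total ['E561C', 'P620Y', 'Y506N']
  At Gamma: gained ['I140F', 'E178Q'] -> total ['E178Q', 'E561C', 'I140F', 'P620Y', 'Y506N']
  At Epsilon: gained ['G908C'] -> total ['E178Q', 'E561C', 'G908C', 'I140F', 'P620Y', 'Y506N']
Mutations(Epsilon) = ['E178Q', 'E561C', 'G908C', 'I140F', 'P620Y', 'Y506N']
Accumulating mutations along path to Alpha:
  At Beta: gained [] -> total []
  At Alpha: gained ['Y506N', 'P620Y', 'E561C'] -> total ['E561C', 'P620Y', 'Y506N']
Mutations(Alpha) = ['E561C', 'P620Y', 'Y506N']
Intersection: ['E178Q', 'E561C', 'G908C', 'I140F', 'P620Y', 'Y506N'] ∩ ['E561C', 'P620Y', 'Y506N'] = ['E561C', 'P620Y', 'Y506N']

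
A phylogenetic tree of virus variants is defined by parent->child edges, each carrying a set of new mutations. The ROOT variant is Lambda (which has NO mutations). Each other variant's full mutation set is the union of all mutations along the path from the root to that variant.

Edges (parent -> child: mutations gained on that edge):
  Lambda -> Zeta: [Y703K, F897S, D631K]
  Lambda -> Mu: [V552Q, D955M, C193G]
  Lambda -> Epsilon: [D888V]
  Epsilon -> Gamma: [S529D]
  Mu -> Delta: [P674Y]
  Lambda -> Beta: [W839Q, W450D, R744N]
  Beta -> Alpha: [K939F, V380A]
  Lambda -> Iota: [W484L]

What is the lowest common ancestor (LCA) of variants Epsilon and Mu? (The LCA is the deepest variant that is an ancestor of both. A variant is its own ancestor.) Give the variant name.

Answer: Lambda

Derivation:
Path from root to Epsilon: Lambda -> Epsilon
  ancestors of Epsilon: {Lambda, Epsilon}
Path from root to Mu: Lambda -> Mu
  ancestors of Mu: {Lambda, Mu}
Common ancestors: {Lambda}
Walk up from Mu: Mu (not in ancestors of Epsilon), Lambda (in ancestors of Epsilon)
Deepest common ancestor (LCA) = Lambda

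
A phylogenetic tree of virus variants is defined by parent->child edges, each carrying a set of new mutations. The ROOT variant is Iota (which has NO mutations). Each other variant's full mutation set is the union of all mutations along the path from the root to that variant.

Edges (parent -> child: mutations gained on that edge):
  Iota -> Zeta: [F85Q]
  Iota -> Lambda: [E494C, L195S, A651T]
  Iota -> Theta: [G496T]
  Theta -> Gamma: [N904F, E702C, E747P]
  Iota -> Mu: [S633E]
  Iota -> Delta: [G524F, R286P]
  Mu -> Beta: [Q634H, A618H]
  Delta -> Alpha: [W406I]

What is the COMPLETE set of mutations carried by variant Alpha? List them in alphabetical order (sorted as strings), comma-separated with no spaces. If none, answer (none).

Answer: G524F,R286P,W406I

Derivation:
At Iota: gained [] -> total []
At Delta: gained ['G524F', 'R286P'] -> total ['G524F', 'R286P']
At Alpha: gained ['W406I'] -> total ['G524F', 'R286P', 'W406I']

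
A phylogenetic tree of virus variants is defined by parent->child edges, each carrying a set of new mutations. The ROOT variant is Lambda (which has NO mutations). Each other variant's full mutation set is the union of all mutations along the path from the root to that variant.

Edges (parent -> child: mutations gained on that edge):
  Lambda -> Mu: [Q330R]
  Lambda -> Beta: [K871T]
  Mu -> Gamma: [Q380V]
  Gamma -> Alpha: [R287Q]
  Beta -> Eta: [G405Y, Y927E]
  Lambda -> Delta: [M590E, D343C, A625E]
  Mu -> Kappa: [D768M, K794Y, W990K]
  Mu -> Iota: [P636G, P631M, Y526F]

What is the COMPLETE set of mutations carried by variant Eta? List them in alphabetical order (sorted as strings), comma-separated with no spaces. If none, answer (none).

Answer: G405Y,K871T,Y927E

Derivation:
At Lambda: gained [] -> total []
At Beta: gained ['K871T'] -> total ['K871T']
At Eta: gained ['G405Y', 'Y927E'] -> total ['G405Y', 'K871T', 'Y927E']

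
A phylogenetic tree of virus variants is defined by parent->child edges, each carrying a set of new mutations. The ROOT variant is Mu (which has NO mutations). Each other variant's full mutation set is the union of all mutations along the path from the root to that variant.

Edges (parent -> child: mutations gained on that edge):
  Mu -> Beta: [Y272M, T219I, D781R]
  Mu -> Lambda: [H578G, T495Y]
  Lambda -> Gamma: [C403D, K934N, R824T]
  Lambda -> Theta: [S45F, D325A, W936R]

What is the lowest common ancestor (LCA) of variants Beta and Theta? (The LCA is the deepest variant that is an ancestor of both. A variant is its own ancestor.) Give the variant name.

Answer: Mu

Derivation:
Path from root to Beta: Mu -> Beta
  ancestors of Beta: {Mu, Beta}
Path from root to Theta: Mu -> Lambda -> Theta
  ancestors of Theta: {Mu, Lambda, Theta}
Common ancestors: {Mu}
Walk up from Theta: Theta (not in ancestors of Beta), Lambda (not in ancestors of Beta), Mu (in ancestors of Beta)
Deepest common ancestor (LCA) = Mu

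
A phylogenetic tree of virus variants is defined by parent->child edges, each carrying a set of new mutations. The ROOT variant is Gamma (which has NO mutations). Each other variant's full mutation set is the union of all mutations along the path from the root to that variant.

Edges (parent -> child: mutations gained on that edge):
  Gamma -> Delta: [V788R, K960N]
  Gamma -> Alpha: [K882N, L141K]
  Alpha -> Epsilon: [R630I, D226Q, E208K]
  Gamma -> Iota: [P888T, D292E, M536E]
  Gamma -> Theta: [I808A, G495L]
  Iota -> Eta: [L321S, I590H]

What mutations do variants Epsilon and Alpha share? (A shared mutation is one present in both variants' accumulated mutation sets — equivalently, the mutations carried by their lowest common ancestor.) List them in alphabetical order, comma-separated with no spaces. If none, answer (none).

Answer: K882N,L141K

Derivation:
Accumulating mutations along path to Epsilon:
  At Gamma: gained [] -> total []
  At Alpha: gained ['K882N', 'L141K'] -> total ['K882N', 'L141K']
  At Epsilon: gained ['R630I', 'D226Q', 'E208K'] -> total ['D226Q', 'E208K', 'K882N', 'L141K', 'R630I']
Mutations(Epsilon) = ['D226Q', 'E208K', 'K882N', 'L141K', 'R630I']
Accumulating mutations along path to Alpha:
  At Gamma: gained [] -> total []
  At Alpha: gained ['K882N', 'L141K'] -> total ['K882N', 'L141K']
Mutations(Alpha) = ['K882N', 'L141K']
Intersection: ['D226Q', 'E208K', 'K882N', 'L141K', 'R630I'] ∩ ['K882N', 'L141K'] = ['K882N', 'L141K']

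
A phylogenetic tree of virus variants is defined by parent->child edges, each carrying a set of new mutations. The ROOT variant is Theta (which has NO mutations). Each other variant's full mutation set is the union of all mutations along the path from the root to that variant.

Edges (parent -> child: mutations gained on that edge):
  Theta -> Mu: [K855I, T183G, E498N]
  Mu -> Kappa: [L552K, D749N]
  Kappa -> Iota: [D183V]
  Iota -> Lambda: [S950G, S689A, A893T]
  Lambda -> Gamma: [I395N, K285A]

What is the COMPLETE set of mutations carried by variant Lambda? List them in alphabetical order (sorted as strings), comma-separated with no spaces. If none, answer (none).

Answer: A893T,D183V,D749N,E498N,K855I,L552K,S689A,S950G,T183G

Derivation:
At Theta: gained [] -> total []
At Mu: gained ['K855I', 'T183G', 'E498N'] -> total ['E498N', 'K855I', 'T183G']
At Kappa: gained ['L552K', 'D749N'] -> total ['D749N', 'E498N', 'K855I', 'L552K', 'T183G']
At Iota: gained ['D183V'] -> total ['D183V', 'D749N', 'E498N', 'K855I', 'L552K', 'T183G']
At Lambda: gained ['S950G', 'S689A', 'A893T'] -> total ['A893T', 'D183V', 'D749N', 'E498N', 'K855I', 'L552K', 'S689A', 'S950G', 'T183G']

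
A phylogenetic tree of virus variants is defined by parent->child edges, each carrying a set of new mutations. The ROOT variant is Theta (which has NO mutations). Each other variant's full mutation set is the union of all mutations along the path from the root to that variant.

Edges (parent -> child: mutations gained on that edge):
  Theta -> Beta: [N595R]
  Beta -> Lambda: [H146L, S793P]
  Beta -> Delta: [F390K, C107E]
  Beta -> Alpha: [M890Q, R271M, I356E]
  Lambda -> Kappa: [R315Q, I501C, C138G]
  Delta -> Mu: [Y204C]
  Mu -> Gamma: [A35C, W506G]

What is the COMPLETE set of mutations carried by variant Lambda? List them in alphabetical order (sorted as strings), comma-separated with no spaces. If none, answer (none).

Answer: H146L,N595R,S793P

Derivation:
At Theta: gained [] -> total []
At Beta: gained ['N595R'] -> total ['N595R']
At Lambda: gained ['H146L', 'S793P'] -> total ['H146L', 'N595R', 'S793P']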